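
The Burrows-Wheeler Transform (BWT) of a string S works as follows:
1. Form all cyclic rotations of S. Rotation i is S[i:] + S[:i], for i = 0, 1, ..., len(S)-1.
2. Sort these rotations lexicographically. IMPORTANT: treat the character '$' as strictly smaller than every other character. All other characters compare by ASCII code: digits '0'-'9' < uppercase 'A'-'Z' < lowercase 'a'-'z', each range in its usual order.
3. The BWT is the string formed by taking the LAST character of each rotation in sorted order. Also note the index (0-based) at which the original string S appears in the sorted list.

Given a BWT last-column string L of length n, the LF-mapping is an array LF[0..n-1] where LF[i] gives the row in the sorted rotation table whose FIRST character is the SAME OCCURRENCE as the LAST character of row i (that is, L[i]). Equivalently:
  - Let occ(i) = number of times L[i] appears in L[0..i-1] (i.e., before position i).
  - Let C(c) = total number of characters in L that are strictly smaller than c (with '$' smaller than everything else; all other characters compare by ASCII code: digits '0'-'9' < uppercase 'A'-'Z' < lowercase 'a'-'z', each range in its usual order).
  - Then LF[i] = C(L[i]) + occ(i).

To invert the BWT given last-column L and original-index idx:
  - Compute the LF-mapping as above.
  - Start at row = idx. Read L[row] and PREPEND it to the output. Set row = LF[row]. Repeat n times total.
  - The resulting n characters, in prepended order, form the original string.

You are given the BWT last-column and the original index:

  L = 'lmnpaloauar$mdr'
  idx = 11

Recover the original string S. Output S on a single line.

Answer: panamadrumroll$

Derivation:
LF mapping: 5 7 9 11 1 6 10 2 14 3 12 0 8 4 13
Walk LF starting at row 11, prepending L[row]:
  step 1: row=11, L[11]='$', prepend. Next row=LF[11]=0
  step 2: row=0, L[0]='l', prepend. Next row=LF[0]=5
  step 3: row=5, L[5]='l', prepend. Next row=LF[5]=6
  step 4: row=6, L[6]='o', prepend. Next row=LF[6]=10
  step 5: row=10, L[10]='r', prepend. Next row=LF[10]=12
  step 6: row=12, L[12]='m', prepend. Next row=LF[12]=8
  step 7: row=8, L[8]='u', prepend. Next row=LF[8]=14
  step 8: row=14, L[14]='r', prepend. Next row=LF[14]=13
  step 9: row=13, L[13]='d', prepend. Next row=LF[13]=4
  step 10: row=4, L[4]='a', prepend. Next row=LF[4]=1
  step 11: row=1, L[1]='m', prepend. Next row=LF[1]=7
  step 12: row=7, L[7]='a', prepend. Next row=LF[7]=2
  step 13: row=2, L[2]='n', prepend. Next row=LF[2]=9
  step 14: row=9, L[9]='a', prepend. Next row=LF[9]=3
  step 15: row=3, L[3]='p', prepend. Next row=LF[3]=11
Reversed output: panamadrumroll$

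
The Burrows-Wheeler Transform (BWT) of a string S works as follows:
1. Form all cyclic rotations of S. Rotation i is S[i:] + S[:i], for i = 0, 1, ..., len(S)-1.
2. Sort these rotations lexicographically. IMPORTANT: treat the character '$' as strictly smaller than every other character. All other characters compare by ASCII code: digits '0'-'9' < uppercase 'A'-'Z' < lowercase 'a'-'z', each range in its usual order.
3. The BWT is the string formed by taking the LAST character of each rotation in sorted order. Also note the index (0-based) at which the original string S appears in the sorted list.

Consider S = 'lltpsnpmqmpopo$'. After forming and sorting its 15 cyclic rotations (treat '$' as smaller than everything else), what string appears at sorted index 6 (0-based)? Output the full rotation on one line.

All 15 rotations (rotation i = S[i:]+S[:i]):
  rot[0] = lltpsnpmqmpopo$
  rot[1] = ltpsnpmqmpopo$l
  rot[2] = tpsnpmqmpopo$ll
  rot[3] = psnpmqmpopo$llt
  rot[4] = snpmqmpopo$lltp
  rot[5] = npmqmpopo$lltps
  rot[6] = pmqmpopo$lltpsn
  rot[7] = mqmpopo$lltpsnp
  rot[8] = qmpopo$lltpsnpm
  rot[9] = mpopo$lltpsnpmq
  rot[10] = popo$lltpsnpmqm
  rot[11] = opo$lltpsnpmqmp
  rot[12] = po$lltpsnpmqmpo
  rot[13] = o$lltpsnpmqmpop
  rot[14] = $lltpsnpmqmpopo
Sorted (with $ < everything):
  sorted[0] = $lltpsnpmqmpopo
  sorted[1] = lltpsnpmqmpopo$
  sorted[2] = ltpsnpmqmpopo$l
  sorted[3] = mpopo$lltpsnpmq
  sorted[4] = mqmpopo$lltpsnp
  sorted[5] = npmqmpopo$lltps
  sorted[6] = o$lltpsnpmqmpop
  sorted[7] = opo$lltpsnpmqmp
  sorted[8] = pmqmpopo$lltpsn
  sorted[9] = po$lltpsnpmqmpo
  sorted[10] = popo$lltpsnpmqm
  sorted[11] = psnpmqmpopo$llt
  sorted[12] = qmpopo$lltpsnpm
  sorted[13] = snpmqmpopo$lltp
  sorted[14] = tpsnpmqmpopo$ll
sorted[6] = o$lltpsnpmqmpop

Answer: o$lltpsnpmqmpop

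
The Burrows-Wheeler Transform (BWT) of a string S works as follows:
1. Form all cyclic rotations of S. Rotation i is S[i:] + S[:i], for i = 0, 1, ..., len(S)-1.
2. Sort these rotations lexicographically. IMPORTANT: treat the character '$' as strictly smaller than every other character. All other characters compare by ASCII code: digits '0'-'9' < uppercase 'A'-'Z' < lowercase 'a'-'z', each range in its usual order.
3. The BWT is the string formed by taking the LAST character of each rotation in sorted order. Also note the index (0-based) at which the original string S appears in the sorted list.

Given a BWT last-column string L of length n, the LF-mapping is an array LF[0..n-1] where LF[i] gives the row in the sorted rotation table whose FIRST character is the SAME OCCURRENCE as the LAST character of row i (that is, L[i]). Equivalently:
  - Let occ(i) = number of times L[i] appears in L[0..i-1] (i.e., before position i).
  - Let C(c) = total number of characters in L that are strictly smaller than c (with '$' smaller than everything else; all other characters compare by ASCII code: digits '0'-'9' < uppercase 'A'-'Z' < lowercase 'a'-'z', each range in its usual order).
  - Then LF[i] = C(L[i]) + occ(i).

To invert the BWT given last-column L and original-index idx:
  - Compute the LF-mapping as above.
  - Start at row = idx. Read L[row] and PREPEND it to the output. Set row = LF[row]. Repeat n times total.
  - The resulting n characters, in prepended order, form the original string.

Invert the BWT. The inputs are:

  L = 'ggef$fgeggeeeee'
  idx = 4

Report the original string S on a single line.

Answer: egeeegfegegfeg$

Derivation:
LF mapping: 10 11 1 8 0 9 12 2 13 14 3 4 5 6 7
Walk LF starting at row 4, prepending L[row]:
  step 1: row=4, L[4]='$', prepend. Next row=LF[4]=0
  step 2: row=0, L[0]='g', prepend. Next row=LF[0]=10
  step 3: row=10, L[10]='e', prepend. Next row=LF[10]=3
  step 4: row=3, L[3]='f', prepend. Next row=LF[3]=8
  step 5: row=8, L[8]='g', prepend. Next row=LF[8]=13
  step 6: row=13, L[13]='e', prepend. Next row=LF[13]=6
  step 7: row=6, L[6]='g', prepend. Next row=LF[6]=12
  step 8: row=12, L[12]='e', prepend. Next row=LF[12]=5
  step 9: row=5, L[5]='f', prepend. Next row=LF[5]=9
  step 10: row=9, L[9]='g', prepend. Next row=LF[9]=14
  step 11: row=14, L[14]='e', prepend. Next row=LF[14]=7
  step 12: row=7, L[7]='e', prepend. Next row=LF[7]=2
  step 13: row=2, L[2]='e', prepend. Next row=LF[2]=1
  step 14: row=1, L[1]='g', prepend. Next row=LF[1]=11
  step 15: row=11, L[11]='e', prepend. Next row=LF[11]=4
Reversed output: egeeegfegegfeg$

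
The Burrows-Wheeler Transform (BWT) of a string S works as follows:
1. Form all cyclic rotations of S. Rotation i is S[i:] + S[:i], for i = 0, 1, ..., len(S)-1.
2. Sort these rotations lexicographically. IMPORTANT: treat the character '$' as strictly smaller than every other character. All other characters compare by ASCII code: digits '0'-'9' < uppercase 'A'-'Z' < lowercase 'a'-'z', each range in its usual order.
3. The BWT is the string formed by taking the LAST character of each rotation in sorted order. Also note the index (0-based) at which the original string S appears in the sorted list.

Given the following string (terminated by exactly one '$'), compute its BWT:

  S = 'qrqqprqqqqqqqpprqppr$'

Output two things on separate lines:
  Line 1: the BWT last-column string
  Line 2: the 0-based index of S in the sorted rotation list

All 21 rotations (rotation i = S[i:]+S[:i]):
  rot[0] = qrqqprqqqqqqqpprqppr$
  rot[1] = rqqprqqqqqqqpprqppr$q
  rot[2] = qqprqqqqqqqpprqppr$qr
  rot[3] = qprqqqqqqqpprqppr$qrq
  rot[4] = prqqqqqqqpprqppr$qrqq
  rot[5] = rqqqqqqqpprqppr$qrqqp
  rot[6] = qqqqqqqpprqppr$qrqqpr
  rot[7] = qqqqqqpprqppr$qrqqprq
  rot[8] = qqqqqpprqppr$qrqqprqq
  rot[9] = qqqqpprqppr$qrqqprqqq
  rot[10] = qqqpprqppr$qrqqprqqqq
  rot[11] = qqpprqppr$qrqqprqqqqq
  rot[12] = qpprqppr$qrqqprqqqqqq
  rot[13] = pprqppr$qrqqprqqqqqqq
  rot[14] = prqppr$qrqqprqqqqqqqp
  rot[15] = rqppr$qrqqprqqqqqqqpp
  rot[16] = qppr$qrqqprqqqqqqqppr
  rot[17] = ppr$qrqqprqqqqqqqpprq
  rot[18] = pr$qrqqprqqqqqqqpprqp
  rot[19] = r$qrqqprqqqqqqqpprqpp
  rot[20] = $qrqqprqqqqqqqpprqppr
Sorted (with $ < everything):
  sorted[0] = $qrqqprqqqqqqqpprqppr  (last char: 'r')
  sorted[1] = ppr$qrqqprqqqqqqqpprq  (last char: 'q')
  sorted[2] = pprqppr$qrqqprqqqqqqq  (last char: 'q')
  sorted[3] = pr$qrqqprqqqqqqqpprqp  (last char: 'p')
  sorted[4] = prqppr$qrqqprqqqqqqqp  (last char: 'p')
  sorted[5] = prqqqqqqqpprqppr$qrqq  (last char: 'q')
  sorted[6] = qppr$qrqqprqqqqqqqppr  (last char: 'r')
  sorted[7] = qpprqppr$qrqqprqqqqqq  (last char: 'q')
  sorted[8] = qprqqqqqqqpprqppr$qrq  (last char: 'q')
  sorted[9] = qqpprqppr$qrqqprqqqqq  (last char: 'q')
  sorted[10] = qqprqqqqqqqpprqppr$qr  (last char: 'r')
  sorted[11] = qqqpprqppr$qrqqprqqqq  (last char: 'q')
  sorted[12] = qqqqpprqppr$qrqqprqqq  (last char: 'q')
  sorted[13] = qqqqqpprqppr$qrqqprqq  (last char: 'q')
  sorted[14] = qqqqqqpprqppr$qrqqprq  (last char: 'q')
  sorted[15] = qqqqqqqpprqppr$qrqqpr  (last char: 'r')
  sorted[16] = qrqqprqqqqqqqpprqppr$  (last char: '$')
  sorted[17] = r$qrqqprqqqqqqqpprqpp  (last char: 'p')
  sorted[18] = rqppr$qrqqprqqqqqqqpp  (last char: 'p')
  sorted[19] = rqqprqqqqqqqpprqppr$q  (last char: 'q')
  sorted[20] = rqqqqqqqpprqppr$qrqqp  (last char: 'p')
Last column: rqqppqrqqqrqqqqr$ppqp
Original string S is at sorted index 16

Answer: rqqppqrqqqrqqqqr$ppqp
16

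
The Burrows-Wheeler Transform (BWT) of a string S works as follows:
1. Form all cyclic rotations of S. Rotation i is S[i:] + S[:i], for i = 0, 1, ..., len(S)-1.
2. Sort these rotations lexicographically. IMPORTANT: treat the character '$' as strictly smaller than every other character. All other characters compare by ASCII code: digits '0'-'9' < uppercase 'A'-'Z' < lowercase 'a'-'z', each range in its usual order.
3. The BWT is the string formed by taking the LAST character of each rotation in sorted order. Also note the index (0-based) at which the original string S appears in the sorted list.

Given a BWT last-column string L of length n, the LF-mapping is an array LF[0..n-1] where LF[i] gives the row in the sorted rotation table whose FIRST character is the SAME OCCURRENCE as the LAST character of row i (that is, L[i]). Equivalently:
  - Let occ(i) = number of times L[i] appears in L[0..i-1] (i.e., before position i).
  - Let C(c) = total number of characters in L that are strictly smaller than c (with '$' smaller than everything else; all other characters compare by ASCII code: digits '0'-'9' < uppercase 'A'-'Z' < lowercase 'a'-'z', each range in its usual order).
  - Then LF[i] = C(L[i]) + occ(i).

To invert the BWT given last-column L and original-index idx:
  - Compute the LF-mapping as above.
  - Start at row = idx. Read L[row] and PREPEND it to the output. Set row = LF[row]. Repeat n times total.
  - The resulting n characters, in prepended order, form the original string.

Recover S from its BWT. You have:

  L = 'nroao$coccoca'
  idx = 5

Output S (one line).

LF mapping: 7 12 8 1 9 0 3 10 4 5 11 6 2
Walk LF starting at row 5, prepending L[row]:
  step 1: row=5, L[5]='$', prepend. Next row=LF[5]=0
  step 2: row=0, L[0]='n', prepend. Next row=LF[0]=7
  step 3: row=7, L[7]='o', prepend. Next row=LF[7]=10
  step 4: row=10, L[10]='o', prepend. Next row=LF[10]=11
  step 5: row=11, L[11]='c', prepend. Next row=LF[11]=6
  step 6: row=6, L[6]='c', prepend. Next row=LF[6]=3
  step 7: row=3, L[3]='a', prepend. Next row=LF[3]=1
  step 8: row=1, L[1]='r', prepend. Next row=LF[1]=12
  step 9: row=12, L[12]='a', prepend. Next row=LF[12]=2
  step 10: row=2, L[2]='o', prepend. Next row=LF[2]=8
  step 11: row=8, L[8]='c', prepend. Next row=LF[8]=4
  step 12: row=4, L[4]='o', prepend. Next row=LF[4]=9
  step 13: row=9, L[9]='c', prepend. Next row=LF[9]=5
Reversed output: cocoaraccoon$

Answer: cocoaraccoon$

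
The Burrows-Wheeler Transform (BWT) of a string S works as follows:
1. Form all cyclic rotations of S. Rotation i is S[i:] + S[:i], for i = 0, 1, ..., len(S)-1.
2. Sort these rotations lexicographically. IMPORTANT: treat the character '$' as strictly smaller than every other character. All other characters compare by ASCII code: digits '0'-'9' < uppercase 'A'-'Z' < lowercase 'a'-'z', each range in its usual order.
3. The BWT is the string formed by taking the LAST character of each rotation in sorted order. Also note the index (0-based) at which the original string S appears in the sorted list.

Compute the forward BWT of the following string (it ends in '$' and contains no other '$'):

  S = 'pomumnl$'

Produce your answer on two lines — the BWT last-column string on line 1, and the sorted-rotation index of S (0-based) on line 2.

Answer: lnuomp$m
6

Derivation:
All 8 rotations (rotation i = S[i:]+S[:i]):
  rot[0] = pomumnl$
  rot[1] = omumnl$p
  rot[2] = mumnl$po
  rot[3] = umnl$pom
  rot[4] = mnl$pomu
  rot[5] = nl$pomum
  rot[6] = l$pomumn
  rot[7] = $pomumnl
Sorted (with $ < everything):
  sorted[0] = $pomumnl  (last char: 'l')
  sorted[1] = l$pomumn  (last char: 'n')
  sorted[2] = mnl$pomu  (last char: 'u')
  sorted[3] = mumnl$po  (last char: 'o')
  sorted[4] = nl$pomum  (last char: 'm')
  sorted[5] = omumnl$p  (last char: 'p')
  sorted[6] = pomumnl$  (last char: '$')
  sorted[7] = umnl$pom  (last char: 'm')
Last column: lnuomp$m
Original string S is at sorted index 6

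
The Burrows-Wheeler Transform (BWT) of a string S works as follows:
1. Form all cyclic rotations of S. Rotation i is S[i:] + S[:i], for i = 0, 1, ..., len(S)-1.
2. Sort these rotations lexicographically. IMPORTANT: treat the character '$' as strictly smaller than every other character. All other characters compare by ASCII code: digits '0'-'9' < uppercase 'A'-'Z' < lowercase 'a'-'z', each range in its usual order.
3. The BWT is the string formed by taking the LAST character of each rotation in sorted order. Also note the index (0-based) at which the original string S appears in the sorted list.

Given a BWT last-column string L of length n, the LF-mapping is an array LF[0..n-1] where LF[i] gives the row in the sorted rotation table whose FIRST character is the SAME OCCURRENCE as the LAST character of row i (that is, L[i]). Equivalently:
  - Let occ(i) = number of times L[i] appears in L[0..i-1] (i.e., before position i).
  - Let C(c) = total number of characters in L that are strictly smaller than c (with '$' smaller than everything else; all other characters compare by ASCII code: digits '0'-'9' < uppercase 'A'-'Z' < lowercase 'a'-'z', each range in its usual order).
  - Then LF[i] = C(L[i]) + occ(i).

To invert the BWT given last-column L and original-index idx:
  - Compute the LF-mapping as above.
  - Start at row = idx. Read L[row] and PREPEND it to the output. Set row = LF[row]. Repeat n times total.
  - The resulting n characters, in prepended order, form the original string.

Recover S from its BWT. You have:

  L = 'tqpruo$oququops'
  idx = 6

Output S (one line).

Answer: qopuroupoqqsut$

Derivation:
LF mapping: 11 6 4 9 12 1 0 2 7 13 8 14 3 5 10
Walk LF starting at row 6, prepending L[row]:
  step 1: row=6, L[6]='$', prepend. Next row=LF[6]=0
  step 2: row=0, L[0]='t', prepend. Next row=LF[0]=11
  step 3: row=11, L[11]='u', prepend. Next row=LF[11]=14
  step 4: row=14, L[14]='s', prepend. Next row=LF[14]=10
  step 5: row=10, L[10]='q', prepend. Next row=LF[10]=8
  step 6: row=8, L[8]='q', prepend. Next row=LF[8]=7
  step 7: row=7, L[7]='o', prepend. Next row=LF[7]=2
  step 8: row=2, L[2]='p', prepend. Next row=LF[2]=4
  step 9: row=4, L[4]='u', prepend. Next row=LF[4]=12
  step 10: row=12, L[12]='o', prepend. Next row=LF[12]=3
  step 11: row=3, L[3]='r', prepend. Next row=LF[3]=9
  step 12: row=9, L[9]='u', prepend. Next row=LF[9]=13
  step 13: row=13, L[13]='p', prepend. Next row=LF[13]=5
  step 14: row=5, L[5]='o', prepend. Next row=LF[5]=1
  step 15: row=1, L[1]='q', prepend. Next row=LF[1]=6
Reversed output: qopuroupoqqsut$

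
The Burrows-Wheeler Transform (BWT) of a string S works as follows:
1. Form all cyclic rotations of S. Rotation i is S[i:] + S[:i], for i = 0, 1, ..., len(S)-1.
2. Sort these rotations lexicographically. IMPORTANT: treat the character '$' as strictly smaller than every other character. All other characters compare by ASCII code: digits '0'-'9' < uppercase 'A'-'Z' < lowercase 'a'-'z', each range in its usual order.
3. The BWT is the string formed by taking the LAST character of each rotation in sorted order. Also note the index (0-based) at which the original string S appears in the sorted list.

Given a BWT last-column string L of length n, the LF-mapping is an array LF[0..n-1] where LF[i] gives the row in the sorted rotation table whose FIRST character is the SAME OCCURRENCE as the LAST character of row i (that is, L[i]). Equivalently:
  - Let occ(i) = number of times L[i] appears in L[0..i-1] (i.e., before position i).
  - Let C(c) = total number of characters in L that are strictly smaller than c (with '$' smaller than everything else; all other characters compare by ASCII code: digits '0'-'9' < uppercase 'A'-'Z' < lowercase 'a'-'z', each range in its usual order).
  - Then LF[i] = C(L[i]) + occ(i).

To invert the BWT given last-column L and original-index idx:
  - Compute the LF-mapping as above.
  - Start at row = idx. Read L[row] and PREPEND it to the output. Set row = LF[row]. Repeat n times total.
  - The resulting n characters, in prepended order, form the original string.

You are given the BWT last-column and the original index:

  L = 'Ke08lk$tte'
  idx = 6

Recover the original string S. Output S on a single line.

LF mapping: 3 4 1 2 7 6 0 8 9 5
Walk LF starting at row 6, prepending L[row]:
  step 1: row=6, L[6]='$', prepend. Next row=LF[6]=0
  step 2: row=0, L[0]='K', prepend. Next row=LF[0]=3
  step 3: row=3, L[3]='8', prepend. Next row=LF[3]=2
  step 4: row=2, L[2]='0', prepend. Next row=LF[2]=1
  step 5: row=1, L[1]='e', prepend. Next row=LF[1]=4
  step 6: row=4, L[4]='l', prepend. Next row=LF[4]=7
  step 7: row=7, L[7]='t', prepend. Next row=LF[7]=8
  step 8: row=8, L[8]='t', prepend. Next row=LF[8]=9
  step 9: row=9, L[9]='e', prepend. Next row=LF[9]=5
  step 10: row=5, L[5]='k', prepend. Next row=LF[5]=6
Reversed output: kettle08K$

Answer: kettle08K$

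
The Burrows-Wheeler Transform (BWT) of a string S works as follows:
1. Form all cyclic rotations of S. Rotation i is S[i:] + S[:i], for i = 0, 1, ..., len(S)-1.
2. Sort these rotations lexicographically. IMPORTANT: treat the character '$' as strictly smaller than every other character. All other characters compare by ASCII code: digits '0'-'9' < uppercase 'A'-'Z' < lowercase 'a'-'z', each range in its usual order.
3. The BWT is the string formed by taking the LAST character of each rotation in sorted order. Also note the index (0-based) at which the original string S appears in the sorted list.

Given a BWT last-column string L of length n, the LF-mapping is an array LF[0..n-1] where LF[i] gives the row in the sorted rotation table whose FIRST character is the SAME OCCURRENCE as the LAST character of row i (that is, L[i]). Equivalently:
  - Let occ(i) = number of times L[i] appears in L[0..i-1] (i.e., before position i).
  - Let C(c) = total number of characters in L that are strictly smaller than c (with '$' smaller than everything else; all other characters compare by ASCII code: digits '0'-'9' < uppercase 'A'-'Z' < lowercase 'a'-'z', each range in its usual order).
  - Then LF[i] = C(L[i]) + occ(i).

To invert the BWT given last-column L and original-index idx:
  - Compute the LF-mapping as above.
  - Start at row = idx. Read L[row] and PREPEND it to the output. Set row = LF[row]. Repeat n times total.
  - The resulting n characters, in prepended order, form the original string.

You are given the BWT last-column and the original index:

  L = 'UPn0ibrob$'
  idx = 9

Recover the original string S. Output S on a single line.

LF mapping: 3 2 7 1 6 4 9 8 5 0
Walk LF starting at row 9, prepending L[row]:
  step 1: row=9, L[9]='$', prepend. Next row=LF[9]=0
  step 2: row=0, L[0]='U', prepend. Next row=LF[0]=3
  step 3: row=3, L[3]='0', prepend. Next row=LF[3]=1
  step 4: row=1, L[1]='P', prepend. Next row=LF[1]=2
  step 5: row=2, L[2]='n', prepend. Next row=LF[2]=7
  step 6: row=7, L[7]='o', prepend. Next row=LF[7]=8
  step 7: row=8, L[8]='b', prepend. Next row=LF[8]=5
  step 8: row=5, L[5]='b', prepend. Next row=LF[5]=4
  step 9: row=4, L[4]='i', prepend. Next row=LF[4]=6
  step 10: row=6, L[6]='r', prepend. Next row=LF[6]=9
Reversed output: ribbonP0U$

Answer: ribbonP0U$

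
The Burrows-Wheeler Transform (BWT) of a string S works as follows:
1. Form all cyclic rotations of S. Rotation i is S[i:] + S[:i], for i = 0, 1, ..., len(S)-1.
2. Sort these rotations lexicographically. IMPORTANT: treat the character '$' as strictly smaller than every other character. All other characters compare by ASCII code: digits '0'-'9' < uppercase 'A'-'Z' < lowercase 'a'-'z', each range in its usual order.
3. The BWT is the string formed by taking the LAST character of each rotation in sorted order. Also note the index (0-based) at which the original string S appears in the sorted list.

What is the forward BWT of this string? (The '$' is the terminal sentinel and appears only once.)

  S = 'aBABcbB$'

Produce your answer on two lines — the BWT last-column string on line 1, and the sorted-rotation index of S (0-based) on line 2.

All 8 rotations (rotation i = S[i:]+S[:i]):
  rot[0] = aBABcbB$
  rot[1] = BABcbB$a
  rot[2] = ABcbB$aB
  rot[3] = BcbB$aBA
  rot[4] = cbB$aBAB
  rot[5] = bB$aBABc
  rot[6] = B$aBABcb
  rot[7] = $aBABcbB
Sorted (with $ < everything):
  sorted[0] = $aBABcbB  (last char: 'B')
  sorted[1] = ABcbB$aB  (last char: 'B')
  sorted[2] = B$aBABcb  (last char: 'b')
  sorted[3] = BABcbB$a  (last char: 'a')
  sorted[4] = BcbB$aBA  (last char: 'A')
  sorted[5] = aBABcbB$  (last char: '$')
  sorted[6] = bB$aBABc  (last char: 'c')
  sorted[7] = cbB$aBAB  (last char: 'B')
Last column: BBbaA$cB
Original string S is at sorted index 5

Answer: BBbaA$cB
5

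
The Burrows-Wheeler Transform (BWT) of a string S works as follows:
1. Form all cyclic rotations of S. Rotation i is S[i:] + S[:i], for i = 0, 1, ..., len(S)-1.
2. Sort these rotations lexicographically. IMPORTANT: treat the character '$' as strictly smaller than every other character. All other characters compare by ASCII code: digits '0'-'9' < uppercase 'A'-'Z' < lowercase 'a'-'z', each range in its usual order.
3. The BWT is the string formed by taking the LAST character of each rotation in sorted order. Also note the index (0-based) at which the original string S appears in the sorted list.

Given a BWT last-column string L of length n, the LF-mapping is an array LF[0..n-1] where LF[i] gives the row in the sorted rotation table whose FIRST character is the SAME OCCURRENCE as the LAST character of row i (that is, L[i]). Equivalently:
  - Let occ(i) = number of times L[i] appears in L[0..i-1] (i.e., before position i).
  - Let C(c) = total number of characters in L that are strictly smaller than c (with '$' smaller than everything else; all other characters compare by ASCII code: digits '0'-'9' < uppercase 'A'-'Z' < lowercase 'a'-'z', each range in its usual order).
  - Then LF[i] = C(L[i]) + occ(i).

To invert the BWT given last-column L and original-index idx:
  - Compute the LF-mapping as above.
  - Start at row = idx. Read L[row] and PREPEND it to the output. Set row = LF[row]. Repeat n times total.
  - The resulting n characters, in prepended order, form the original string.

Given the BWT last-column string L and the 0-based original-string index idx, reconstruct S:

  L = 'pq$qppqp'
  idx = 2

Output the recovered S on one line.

LF mapping: 1 5 0 6 2 3 7 4
Walk LF starting at row 2, prepending L[row]:
  step 1: row=2, L[2]='$', prepend. Next row=LF[2]=0
  step 2: row=0, L[0]='p', prepend. Next row=LF[0]=1
  step 3: row=1, L[1]='q', prepend. Next row=LF[1]=5
  step 4: row=5, L[5]='p', prepend. Next row=LF[5]=3
  step 5: row=3, L[3]='q', prepend. Next row=LF[3]=6
  step 6: row=6, L[6]='q', prepend. Next row=LF[6]=7
  step 7: row=7, L[7]='p', prepend. Next row=LF[7]=4
  step 8: row=4, L[4]='p', prepend. Next row=LF[4]=2
Reversed output: ppqqpqp$

Answer: ppqqpqp$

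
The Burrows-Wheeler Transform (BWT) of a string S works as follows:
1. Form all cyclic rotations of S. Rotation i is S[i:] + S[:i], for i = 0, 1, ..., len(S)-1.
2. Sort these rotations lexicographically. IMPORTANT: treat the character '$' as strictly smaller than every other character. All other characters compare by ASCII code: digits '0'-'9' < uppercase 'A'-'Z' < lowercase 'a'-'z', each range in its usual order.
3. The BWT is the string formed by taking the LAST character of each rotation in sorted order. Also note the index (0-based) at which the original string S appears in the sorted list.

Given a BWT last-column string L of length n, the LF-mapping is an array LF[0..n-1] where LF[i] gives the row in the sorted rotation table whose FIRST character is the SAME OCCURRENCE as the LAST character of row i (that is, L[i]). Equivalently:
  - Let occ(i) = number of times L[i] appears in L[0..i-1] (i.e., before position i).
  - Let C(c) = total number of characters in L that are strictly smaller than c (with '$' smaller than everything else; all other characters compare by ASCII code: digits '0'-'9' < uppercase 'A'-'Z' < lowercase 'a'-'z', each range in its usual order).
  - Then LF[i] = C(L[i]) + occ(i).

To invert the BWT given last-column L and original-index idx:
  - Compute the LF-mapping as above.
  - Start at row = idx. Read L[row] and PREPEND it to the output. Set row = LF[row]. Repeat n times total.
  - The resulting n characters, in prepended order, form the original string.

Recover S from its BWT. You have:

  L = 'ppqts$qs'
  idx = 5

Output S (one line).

LF mapping: 1 2 3 7 5 0 4 6
Walk LF starting at row 5, prepending L[row]:
  step 1: row=5, L[5]='$', prepend. Next row=LF[5]=0
  step 2: row=0, L[0]='p', prepend. Next row=LF[0]=1
  step 3: row=1, L[1]='p', prepend. Next row=LF[1]=2
  step 4: row=2, L[2]='q', prepend. Next row=LF[2]=3
  step 5: row=3, L[3]='t', prepend. Next row=LF[3]=7
  step 6: row=7, L[7]='s', prepend. Next row=LF[7]=6
  step 7: row=6, L[6]='q', prepend. Next row=LF[6]=4
  step 8: row=4, L[4]='s', prepend. Next row=LF[4]=5
Reversed output: sqstqpp$

Answer: sqstqpp$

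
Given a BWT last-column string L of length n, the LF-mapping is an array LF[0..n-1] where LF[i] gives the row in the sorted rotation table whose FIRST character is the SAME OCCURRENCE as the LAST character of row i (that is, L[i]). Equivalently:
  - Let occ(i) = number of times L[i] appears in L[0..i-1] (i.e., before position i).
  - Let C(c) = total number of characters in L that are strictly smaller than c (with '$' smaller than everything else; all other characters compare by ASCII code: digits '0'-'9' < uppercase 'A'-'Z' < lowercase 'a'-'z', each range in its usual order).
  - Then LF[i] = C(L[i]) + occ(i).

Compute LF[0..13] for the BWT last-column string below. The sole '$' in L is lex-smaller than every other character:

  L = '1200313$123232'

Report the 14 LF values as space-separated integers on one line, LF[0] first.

Answer: 3 6 1 2 10 4 11 0 5 7 12 8 13 9

Derivation:
Char counts: '$':1, '0':2, '1':3, '2':4, '3':4
C (first-col start): C('$')=0, C('0')=1, C('1')=3, C('2')=6, C('3')=10
L[0]='1': occ=0, LF[0]=C('1')+0=3+0=3
L[1]='2': occ=0, LF[1]=C('2')+0=6+0=6
L[2]='0': occ=0, LF[2]=C('0')+0=1+0=1
L[3]='0': occ=1, LF[3]=C('0')+1=1+1=2
L[4]='3': occ=0, LF[4]=C('3')+0=10+0=10
L[5]='1': occ=1, LF[5]=C('1')+1=3+1=4
L[6]='3': occ=1, LF[6]=C('3')+1=10+1=11
L[7]='$': occ=0, LF[7]=C('$')+0=0+0=0
L[8]='1': occ=2, LF[8]=C('1')+2=3+2=5
L[9]='2': occ=1, LF[9]=C('2')+1=6+1=7
L[10]='3': occ=2, LF[10]=C('3')+2=10+2=12
L[11]='2': occ=2, LF[11]=C('2')+2=6+2=8
L[12]='3': occ=3, LF[12]=C('3')+3=10+3=13
L[13]='2': occ=3, LF[13]=C('2')+3=6+3=9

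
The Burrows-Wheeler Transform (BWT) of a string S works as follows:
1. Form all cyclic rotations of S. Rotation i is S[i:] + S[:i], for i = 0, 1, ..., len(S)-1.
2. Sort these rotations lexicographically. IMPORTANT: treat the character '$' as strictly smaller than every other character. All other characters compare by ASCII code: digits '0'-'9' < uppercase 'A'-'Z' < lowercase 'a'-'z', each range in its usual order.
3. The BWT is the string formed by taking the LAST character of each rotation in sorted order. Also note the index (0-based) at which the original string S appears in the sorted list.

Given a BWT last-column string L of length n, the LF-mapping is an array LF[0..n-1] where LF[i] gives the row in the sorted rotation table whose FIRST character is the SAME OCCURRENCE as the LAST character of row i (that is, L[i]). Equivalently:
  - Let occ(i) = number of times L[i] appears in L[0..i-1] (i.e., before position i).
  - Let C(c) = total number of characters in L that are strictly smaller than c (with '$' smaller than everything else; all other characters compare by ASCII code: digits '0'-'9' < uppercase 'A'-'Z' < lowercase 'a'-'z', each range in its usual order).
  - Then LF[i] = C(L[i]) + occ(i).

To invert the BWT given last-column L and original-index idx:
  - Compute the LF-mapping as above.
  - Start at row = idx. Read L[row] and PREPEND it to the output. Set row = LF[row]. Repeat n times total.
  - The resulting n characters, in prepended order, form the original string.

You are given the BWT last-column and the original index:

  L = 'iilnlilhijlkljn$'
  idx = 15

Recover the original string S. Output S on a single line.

Answer: nnihjllliikljli$

Derivation:
LF mapping: 2 3 9 14 10 4 11 1 5 6 12 8 13 7 15 0
Walk LF starting at row 15, prepending L[row]:
  step 1: row=15, L[15]='$', prepend. Next row=LF[15]=0
  step 2: row=0, L[0]='i', prepend. Next row=LF[0]=2
  step 3: row=2, L[2]='l', prepend. Next row=LF[2]=9
  step 4: row=9, L[9]='j', prepend. Next row=LF[9]=6
  step 5: row=6, L[6]='l', prepend. Next row=LF[6]=11
  step 6: row=11, L[11]='k', prepend. Next row=LF[11]=8
  step 7: row=8, L[8]='i', prepend. Next row=LF[8]=5
  step 8: row=5, L[5]='i', prepend. Next row=LF[5]=4
  step 9: row=4, L[4]='l', prepend. Next row=LF[4]=10
  step 10: row=10, L[10]='l', prepend. Next row=LF[10]=12
  step 11: row=12, L[12]='l', prepend. Next row=LF[12]=13
  step 12: row=13, L[13]='j', prepend. Next row=LF[13]=7
  step 13: row=7, L[7]='h', prepend. Next row=LF[7]=1
  step 14: row=1, L[1]='i', prepend. Next row=LF[1]=3
  step 15: row=3, L[3]='n', prepend. Next row=LF[3]=14
  step 16: row=14, L[14]='n', prepend. Next row=LF[14]=15
Reversed output: nnihjllliikljli$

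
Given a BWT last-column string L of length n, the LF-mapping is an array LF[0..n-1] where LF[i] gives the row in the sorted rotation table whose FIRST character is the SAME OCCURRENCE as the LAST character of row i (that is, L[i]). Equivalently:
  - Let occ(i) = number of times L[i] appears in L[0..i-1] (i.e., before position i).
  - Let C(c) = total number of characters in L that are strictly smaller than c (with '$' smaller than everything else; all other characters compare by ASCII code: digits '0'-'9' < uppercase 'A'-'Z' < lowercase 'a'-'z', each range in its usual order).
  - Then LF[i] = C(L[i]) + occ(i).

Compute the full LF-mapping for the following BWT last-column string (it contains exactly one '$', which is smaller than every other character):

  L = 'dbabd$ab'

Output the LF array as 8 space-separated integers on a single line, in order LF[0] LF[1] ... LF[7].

Char counts: '$':1, 'a':2, 'b':3, 'd':2
C (first-col start): C('$')=0, C('a')=1, C('b')=3, C('d')=6
L[0]='d': occ=0, LF[0]=C('d')+0=6+0=6
L[1]='b': occ=0, LF[1]=C('b')+0=3+0=3
L[2]='a': occ=0, LF[2]=C('a')+0=1+0=1
L[3]='b': occ=1, LF[3]=C('b')+1=3+1=4
L[4]='d': occ=1, LF[4]=C('d')+1=6+1=7
L[5]='$': occ=0, LF[5]=C('$')+0=0+0=0
L[6]='a': occ=1, LF[6]=C('a')+1=1+1=2
L[7]='b': occ=2, LF[7]=C('b')+2=3+2=5

Answer: 6 3 1 4 7 0 2 5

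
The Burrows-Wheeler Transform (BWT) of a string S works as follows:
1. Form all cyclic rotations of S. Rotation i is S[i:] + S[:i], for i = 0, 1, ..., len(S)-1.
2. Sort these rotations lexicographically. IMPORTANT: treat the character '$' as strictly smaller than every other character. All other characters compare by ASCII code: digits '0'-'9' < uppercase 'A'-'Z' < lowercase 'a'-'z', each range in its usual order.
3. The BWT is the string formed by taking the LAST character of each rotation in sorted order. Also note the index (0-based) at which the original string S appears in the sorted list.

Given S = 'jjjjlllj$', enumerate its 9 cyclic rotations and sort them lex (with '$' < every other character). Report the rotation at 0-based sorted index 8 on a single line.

All 9 rotations (rotation i = S[i:]+S[:i]):
  rot[0] = jjjjlllj$
  rot[1] = jjjlllj$j
  rot[2] = jjlllj$jj
  rot[3] = jlllj$jjj
  rot[4] = lllj$jjjj
  rot[5] = llj$jjjjl
  rot[6] = lj$jjjjll
  rot[7] = j$jjjjlll
  rot[8] = $jjjjlllj
Sorted (with $ < everything):
  sorted[0] = $jjjjlllj
  sorted[1] = j$jjjjlll
  sorted[2] = jjjjlllj$
  sorted[3] = jjjlllj$j
  sorted[4] = jjlllj$jj
  sorted[5] = jlllj$jjj
  sorted[6] = lj$jjjjll
  sorted[7] = llj$jjjjl
  sorted[8] = lllj$jjjj
sorted[8] = lllj$jjjj

Answer: lllj$jjjj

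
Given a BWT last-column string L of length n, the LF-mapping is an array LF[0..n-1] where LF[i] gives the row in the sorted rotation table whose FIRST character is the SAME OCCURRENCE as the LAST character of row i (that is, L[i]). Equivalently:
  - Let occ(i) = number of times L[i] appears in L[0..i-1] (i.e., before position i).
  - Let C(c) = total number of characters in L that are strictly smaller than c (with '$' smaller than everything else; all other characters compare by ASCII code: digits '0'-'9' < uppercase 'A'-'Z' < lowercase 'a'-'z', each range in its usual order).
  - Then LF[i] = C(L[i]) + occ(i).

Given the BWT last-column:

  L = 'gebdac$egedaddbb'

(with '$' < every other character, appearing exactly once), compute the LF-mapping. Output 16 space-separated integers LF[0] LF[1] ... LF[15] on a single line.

Answer: 14 11 3 7 1 6 0 12 15 13 8 2 9 10 4 5

Derivation:
Char counts: '$':1, 'a':2, 'b':3, 'c':1, 'd':4, 'e':3, 'g':2
C (first-col start): C('$')=0, C('a')=1, C('b')=3, C('c')=6, C('d')=7, C('e')=11, C('g')=14
L[0]='g': occ=0, LF[0]=C('g')+0=14+0=14
L[1]='e': occ=0, LF[1]=C('e')+0=11+0=11
L[2]='b': occ=0, LF[2]=C('b')+0=3+0=3
L[3]='d': occ=0, LF[3]=C('d')+0=7+0=7
L[4]='a': occ=0, LF[4]=C('a')+0=1+0=1
L[5]='c': occ=0, LF[5]=C('c')+0=6+0=6
L[6]='$': occ=0, LF[6]=C('$')+0=0+0=0
L[7]='e': occ=1, LF[7]=C('e')+1=11+1=12
L[8]='g': occ=1, LF[8]=C('g')+1=14+1=15
L[9]='e': occ=2, LF[9]=C('e')+2=11+2=13
L[10]='d': occ=1, LF[10]=C('d')+1=7+1=8
L[11]='a': occ=1, LF[11]=C('a')+1=1+1=2
L[12]='d': occ=2, LF[12]=C('d')+2=7+2=9
L[13]='d': occ=3, LF[13]=C('d')+3=7+3=10
L[14]='b': occ=1, LF[14]=C('b')+1=3+1=4
L[15]='b': occ=2, LF[15]=C('b')+2=3+2=5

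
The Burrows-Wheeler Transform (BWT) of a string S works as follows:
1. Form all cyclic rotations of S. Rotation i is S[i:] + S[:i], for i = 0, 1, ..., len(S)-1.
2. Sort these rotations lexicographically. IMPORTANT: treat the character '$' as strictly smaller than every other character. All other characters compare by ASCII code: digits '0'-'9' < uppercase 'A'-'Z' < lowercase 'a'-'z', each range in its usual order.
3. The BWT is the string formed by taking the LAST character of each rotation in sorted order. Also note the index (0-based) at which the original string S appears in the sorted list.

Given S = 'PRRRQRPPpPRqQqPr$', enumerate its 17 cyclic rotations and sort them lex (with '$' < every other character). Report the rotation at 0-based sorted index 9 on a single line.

All 17 rotations (rotation i = S[i:]+S[:i]):
  rot[0] = PRRRQRPPpPRqQqPr$
  rot[1] = RRRQRPPpPRqQqPr$P
  rot[2] = RRQRPPpPRqQqPr$PR
  rot[3] = RQRPPpPRqQqPr$PRR
  rot[4] = QRPPpPRqQqPr$PRRR
  rot[5] = RPPpPRqQqPr$PRRRQ
  rot[6] = PPpPRqQqPr$PRRRQR
  rot[7] = PpPRqQqPr$PRRRQRP
  rot[8] = pPRqQqPr$PRRRQRPP
  rot[9] = PRqQqPr$PRRRQRPPp
  rot[10] = RqQqPr$PRRRQRPPpP
  rot[11] = qQqPr$PRRRQRPPpPR
  rot[12] = QqPr$PRRRQRPPpPRq
  rot[13] = qPr$PRRRQRPPpPRqQ
  rot[14] = Pr$PRRRQRPPpPRqQq
  rot[15] = r$PRRRQRPPpPRqQqP
  rot[16] = $PRRRQRPPpPRqQqPr
Sorted (with $ < everything):
  sorted[0] = $PRRRQRPPpPRqQqPr
  sorted[1] = PPpPRqQqPr$PRRRQR
  sorted[2] = PRRRQRPPpPRqQqPr$
  sorted[3] = PRqQqPr$PRRRQRPPp
  sorted[4] = PpPRqQqPr$PRRRQRP
  sorted[5] = Pr$PRRRQRPPpPRqQq
  sorted[6] = QRPPpPRqQqPr$PRRR
  sorted[7] = QqPr$PRRRQRPPpPRq
  sorted[8] = RPPpPRqQqPr$PRRRQ
  sorted[9] = RQRPPpPRqQqPr$PRR
  sorted[10] = RRQRPPpPRqQqPr$PR
  sorted[11] = RRRQRPPpPRqQqPr$P
  sorted[12] = RqQqPr$PRRRQRPPpP
  sorted[13] = pPRqQqPr$PRRRQRPP
  sorted[14] = qPr$PRRRQRPPpPRqQ
  sorted[15] = qQqPr$PRRRQRPPpPR
  sorted[16] = r$PRRRQRPPpPRqQqP
sorted[9] = RQRPPpPRqQqPr$PRR

Answer: RQRPPpPRqQqPr$PRR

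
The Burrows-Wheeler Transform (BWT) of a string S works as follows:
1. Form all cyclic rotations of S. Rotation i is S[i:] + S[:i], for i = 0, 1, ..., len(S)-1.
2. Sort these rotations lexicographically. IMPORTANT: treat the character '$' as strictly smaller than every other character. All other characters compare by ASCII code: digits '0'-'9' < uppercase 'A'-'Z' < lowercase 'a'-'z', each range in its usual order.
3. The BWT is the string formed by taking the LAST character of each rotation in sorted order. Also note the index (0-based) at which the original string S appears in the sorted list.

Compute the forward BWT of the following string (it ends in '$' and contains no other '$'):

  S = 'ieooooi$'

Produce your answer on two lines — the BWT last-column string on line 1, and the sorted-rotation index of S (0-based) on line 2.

All 8 rotations (rotation i = S[i:]+S[:i]):
  rot[0] = ieooooi$
  rot[1] = eooooi$i
  rot[2] = ooooi$ie
  rot[3] = oooi$ieo
  rot[4] = ooi$ieoo
  rot[5] = oi$ieooo
  rot[6] = i$ieoooo
  rot[7] = $ieooooi
Sorted (with $ < everything):
  sorted[0] = $ieooooi  (last char: 'i')
  sorted[1] = eooooi$i  (last char: 'i')
  sorted[2] = i$ieoooo  (last char: 'o')
  sorted[3] = ieooooi$  (last char: '$')
  sorted[4] = oi$ieooo  (last char: 'o')
  sorted[5] = ooi$ieoo  (last char: 'o')
  sorted[6] = oooi$ieo  (last char: 'o')
  sorted[7] = ooooi$ie  (last char: 'e')
Last column: iio$oooe
Original string S is at sorted index 3

Answer: iio$oooe
3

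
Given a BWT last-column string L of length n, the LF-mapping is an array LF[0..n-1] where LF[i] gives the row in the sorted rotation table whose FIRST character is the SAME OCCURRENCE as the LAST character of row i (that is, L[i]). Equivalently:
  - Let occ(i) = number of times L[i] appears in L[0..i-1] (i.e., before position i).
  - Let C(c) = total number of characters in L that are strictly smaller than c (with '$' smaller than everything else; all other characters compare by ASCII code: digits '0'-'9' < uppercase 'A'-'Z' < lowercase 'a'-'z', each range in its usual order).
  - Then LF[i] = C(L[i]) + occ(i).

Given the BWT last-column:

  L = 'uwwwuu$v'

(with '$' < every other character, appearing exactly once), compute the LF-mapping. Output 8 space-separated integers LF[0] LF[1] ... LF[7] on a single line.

Answer: 1 5 6 7 2 3 0 4

Derivation:
Char counts: '$':1, 'u':3, 'v':1, 'w':3
C (first-col start): C('$')=0, C('u')=1, C('v')=4, C('w')=5
L[0]='u': occ=0, LF[0]=C('u')+0=1+0=1
L[1]='w': occ=0, LF[1]=C('w')+0=5+0=5
L[2]='w': occ=1, LF[2]=C('w')+1=5+1=6
L[3]='w': occ=2, LF[3]=C('w')+2=5+2=7
L[4]='u': occ=1, LF[4]=C('u')+1=1+1=2
L[5]='u': occ=2, LF[5]=C('u')+2=1+2=3
L[6]='$': occ=0, LF[6]=C('$')+0=0+0=0
L[7]='v': occ=0, LF[7]=C('v')+0=4+0=4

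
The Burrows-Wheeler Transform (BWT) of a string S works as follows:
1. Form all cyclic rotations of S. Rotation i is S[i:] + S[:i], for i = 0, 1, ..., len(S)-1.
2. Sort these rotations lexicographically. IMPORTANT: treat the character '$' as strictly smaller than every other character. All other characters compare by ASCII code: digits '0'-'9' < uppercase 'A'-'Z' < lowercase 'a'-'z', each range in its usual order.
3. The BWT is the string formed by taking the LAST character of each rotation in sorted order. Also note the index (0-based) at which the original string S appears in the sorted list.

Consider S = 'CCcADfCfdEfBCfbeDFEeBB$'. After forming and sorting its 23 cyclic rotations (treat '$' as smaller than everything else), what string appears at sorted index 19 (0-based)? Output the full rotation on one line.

All 23 rotations (rotation i = S[i:]+S[:i]):
  rot[0] = CCcADfCfdEfBCfbeDFEeBB$
  rot[1] = CcADfCfdEfBCfbeDFEeBB$C
  rot[2] = cADfCfdEfBCfbeDFEeBB$CC
  rot[3] = ADfCfdEfBCfbeDFEeBB$CCc
  rot[4] = DfCfdEfBCfbeDFEeBB$CCcA
  rot[5] = fCfdEfBCfbeDFEeBB$CCcAD
  rot[6] = CfdEfBCfbeDFEeBB$CCcADf
  rot[7] = fdEfBCfbeDFEeBB$CCcADfC
  rot[8] = dEfBCfbeDFEeBB$CCcADfCf
  rot[9] = EfBCfbeDFEeBB$CCcADfCfd
  rot[10] = fBCfbeDFEeBB$CCcADfCfdE
  rot[11] = BCfbeDFEeBB$CCcADfCfdEf
  rot[12] = CfbeDFEeBB$CCcADfCfdEfB
  rot[13] = fbeDFEeBB$CCcADfCfdEfBC
  rot[14] = beDFEeBB$CCcADfCfdEfBCf
  rot[15] = eDFEeBB$CCcADfCfdEfBCfb
  rot[16] = DFEeBB$CCcADfCfdEfBCfbe
  rot[17] = FEeBB$CCcADfCfdEfBCfbeD
  rot[18] = EeBB$CCcADfCfdEfBCfbeDF
  rot[19] = eBB$CCcADfCfdEfBCfbeDFE
  rot[20] = BB$CCcADfCfdEfBCfbeDFEe
  rot[21] = B$CCcADfCfdEfBCfbeDFEeB
  rot[22] = $CCcADfCfdEfBCfbeDFEeBB
Sorted (with $ < everything):
  sorted[0] = $CCcADfCfdEfBCfbeDFEeBB
  sorted[1] = ADfCfdEfBCfbeDFEeBB$CCc
  sorted[2] = B$CCcADfCfdEfBCfbeDFEeB
  sorted[3] = BB$CCcADfCfdEfBCfbeDFEe
  sorted[4] = BCfbeDFEeBB$CCcADfCfdEf
  sorted[5] = CCcADfCfdEfBCfbeDFEeBB$
  sorted[6] = CcADfCfdEfBCfbeDFEeBB$C
  sorted[7] = CfbeDFEeBB$CCcADfCfdEfB
  sorted[8] = CfdEfBCfbeDFEeBB$CCcADf
  sorted[9] = DFEeBB$CCcADfCfdEfBCfbe
  sorted[10] = DfCfdEfBCfbeDFEeBB$CCcA
  sorted[11] = EeBB$CCcADfCfdEfBCfbeDF
  sorted[12] = EfBCfbeDFEeBB$CCcADfCfd
  sorted[13] = FEeBB$CCcADfCfdEfBCfbeD
  sorted[14] = beDFEeBB$CCcADfCfdEfBCf
  sorted[15] = cADfCfdEfBCfbeDFEeBB$CC
  sorted[16] = dEfBCfbeDFEeBB$CCcADfCf
  sorted[17] = eBB$CCcADfCfdEfBCfbeDFE
  sorted[18] = eDFEeBB$CCcADfCfdEfBCfb
  sorted[19] = fBCfbeDFEeBB$CCcADfCfdE
  sorted[20] = fCfdEfBCfbeDFEeBB$CCcAD
  sorted[21] = fbeDFEeBB$CCcADfCfdEfBC
  sorted[22] = fdEfBCfbeDFEeBB$CCcADfC
sorted[19] = fBCfbeDFEeBB$CCcADfCfdE

Answer: fBCfbeDFEeBB$CCcADfCfdE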